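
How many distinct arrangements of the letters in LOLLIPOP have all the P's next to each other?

Treat the 2 copies of P as a single block. The multiset to arrange is then {PP, I, L, L, L, O, O}, 7 items in all.
That gives (7)!/(3!·2!) = 420 arrangements.

420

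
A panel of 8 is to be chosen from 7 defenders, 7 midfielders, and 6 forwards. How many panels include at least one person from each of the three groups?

With no constraint there are C(20,8) = 125970 possible selections.
Subtract selections that omit an entire group: no defenders → C(13,8) = 1287; no midfielders → C(13,8) = 1287; no forwards → C(14,8) = 3003.
Add back selections omitting two groups (i.e. drawn from a single group): C(7,8) + C(7,8) + C(6,8) = 0.
By inclusion–exclusion: 125970 − 5577 + 0 = 120393.

120393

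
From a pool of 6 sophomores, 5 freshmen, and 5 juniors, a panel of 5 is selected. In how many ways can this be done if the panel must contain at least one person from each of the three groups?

With no constraint there are C(16,5) = 4368 possible selections.
Selections missing a whole group: no sophomores → C(10,5) = 252; no freshmen → C(11,5) = 462; no juniors → C(11,5) = 462.
Add back selections omitting two groups (i.e. drawn from a single group): C(6,5) + C(5,5) + C(5,5) = 8.
By inclusion–exclusion: 4368 − 1176 + 8 = 3200.

3200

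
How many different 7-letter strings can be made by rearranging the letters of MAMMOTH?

840

The 7 letters of MAMMOTH have repeats: M appearing 3 times.
The number of distinct arrangements is 7!/(3!) = 5040/6 = 840.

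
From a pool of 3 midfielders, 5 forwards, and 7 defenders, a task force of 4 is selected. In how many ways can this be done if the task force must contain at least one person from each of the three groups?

630

Unrestricted: C(15,4) = 1365 ways to pick any 4 of the 15.
Selections missing a whole group: no midfielders → C(12,4) = 495; no forwards → C(10,4) = 210; no defenders → C(8,4) = 70.
Add back selections omitting two groups (i.e. drawn from a single group): C(3,4) + C(5,4) + C(7,4) = 40.
By inclusion–exclusion: 1365 − 775 + 40 = 630.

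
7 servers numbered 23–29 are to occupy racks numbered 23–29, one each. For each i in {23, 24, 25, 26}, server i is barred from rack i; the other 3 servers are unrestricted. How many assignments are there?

Let Aᵢ (for 23 ≤ i ≤ 26) be the placements that put server i in its forbidden rack. Any j of these fix j positions, leaving (7−j)! ways to fill the rest, and there are C(4,j) ways to pick which j.
By inclusion–exclusion, the number of valid placements is Σ_{j=0}^{4} (−1)^j C(4,j)·(7−j)!.
Computing: 5040 − 2880 + 720 − 96 + 6 = 2790.

2790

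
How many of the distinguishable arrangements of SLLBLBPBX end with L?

3360

With the last slot taken by L, it remains to arrange the other 8 letters (SLBLBPBX).
Those 8 letters have B appearing 3 times and L appearing twice, giving (8)!/(3!·2!) = 3360.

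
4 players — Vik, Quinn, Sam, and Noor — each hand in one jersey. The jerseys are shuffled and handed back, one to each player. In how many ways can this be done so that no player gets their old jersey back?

9

Let Aᵢ be the assignments in which player i gets their old jersey. We want the size of the complement of A₁∪…∪A_4.
By inclusion–exclusion this is Σ_{j=0}^{4} (−1)^j C(4,j)·(4−j)!.
Computing: 24 − 24 + 12 − 4 + 1 = 9.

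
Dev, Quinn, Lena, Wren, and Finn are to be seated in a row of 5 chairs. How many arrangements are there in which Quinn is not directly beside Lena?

Of the 5! = 120 arrangements, those with Quinn and Lena adjacent number 2 × 4! = 48 (treat the pair as a block with 2 internal orders).
Complementary counting: 120 − 48 = 72.

72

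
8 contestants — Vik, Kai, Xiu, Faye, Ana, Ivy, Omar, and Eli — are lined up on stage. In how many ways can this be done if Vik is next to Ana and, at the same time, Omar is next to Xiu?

Treat {Vik,Ana} as one block (2 orders) and {Omar,Xiu} as another (2 orders).
That leaves 6 units to arrange: 2 × 2 × 6! = 4 × 720 = 2880.

2880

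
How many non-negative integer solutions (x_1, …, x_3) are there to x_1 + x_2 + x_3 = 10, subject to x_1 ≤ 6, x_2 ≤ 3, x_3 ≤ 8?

25

Without the upper bounds there are C(12,2) = 66 ways to split 10 among 3 variables.
Subtract solutions that violate a single cap (substitute x_i' = x_i − (cap_i+1)): x_1 ≥ 7 gives C(5,2) = 10; x_2 ≥ 4 gives C(8,2) = 28; x_3 ≥ 9 gives C(3,2) = 3. Together 41.
No two caps can be exceeded simultaneously, so the pair terms are all 0.
By inclusion–exclusion the count is 66 − 41 + 0 = 25.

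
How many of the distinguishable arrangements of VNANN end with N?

12

With the last slot taken by N, it remains to arrange the other 4 letters (VANN).
Those 4 letters have N appearing twice, giving (4)!/(2!) = 12.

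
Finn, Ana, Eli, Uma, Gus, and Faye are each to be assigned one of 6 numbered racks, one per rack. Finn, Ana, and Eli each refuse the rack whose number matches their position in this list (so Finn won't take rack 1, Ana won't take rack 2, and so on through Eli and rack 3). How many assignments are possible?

Let Aᵢ (for i ∈ {1, 2, 3}) be the placements that put person i in their forbidden rack. Any j of these fix j positions, leaving (6−j)! ways to fill the rest, and there are C(3,j) ways to pick which j.
By inclusion–exclusion, the number of valid placements is Σ_{j=0}^{3} (−1)^j C(3,j)·(6−j)!.
Computing: 720 − 360 + 72 − 6 = 426.

426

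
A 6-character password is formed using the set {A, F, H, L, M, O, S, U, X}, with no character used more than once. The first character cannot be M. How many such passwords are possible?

53760

The first character has 9−1 = 8 choices (anything except M).
The remaining 5 characters are filled from the other 8 symbols without repetition: 8 × 7 × 6 × 5 × 4 = 6720.
Total: 8 × 6720 = 53760.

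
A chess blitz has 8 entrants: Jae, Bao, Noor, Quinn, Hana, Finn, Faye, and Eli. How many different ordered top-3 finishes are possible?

336

This is an ordered selection of 3 from 8: P(8,3).
That gives 8 × 7 × 6 = 336.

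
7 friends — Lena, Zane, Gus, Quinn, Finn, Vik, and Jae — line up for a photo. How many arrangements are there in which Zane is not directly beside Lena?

Of the 7! = 5040 arrangements, those with Zane and Lena adjacent number 2 × 6! = 1440 (treat the pair as a block with 2 internal orders).
Complementary counting: 5040 − 1440 = 3600.

3600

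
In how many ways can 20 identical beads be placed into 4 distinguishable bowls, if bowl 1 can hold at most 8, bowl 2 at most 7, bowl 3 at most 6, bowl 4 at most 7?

159

Without the upper bounds there are C(23,3) = 1771 ways to split 20 among 4 bowls.
Subtract solutions that violate a single cap (substitute x_i' = x_i − (cap_i+1)): x_1 ≥ 9 gives C(14,3) = 364; x_2 ≥ 8 gives C(15,3) = 455; x_3 ≥ 7 gives C(16,3) = 560; x_4 ≥ 8 gives C(15,3) = 455. Together 1834.
Add back pairs where two caps are both exceeded: 20 + 35 + 20 + 56 + 35 + 56 = 222.
By inclusion–exclusion the count is 1771 − 1834 + 222 = 159.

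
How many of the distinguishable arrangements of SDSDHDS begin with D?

60

Fix D in the first position and arrange the remaining 6 letters.
Those 6 letters have D appearing twice and S appearing 3 times, giving (6)!/(3!·2!) = 60.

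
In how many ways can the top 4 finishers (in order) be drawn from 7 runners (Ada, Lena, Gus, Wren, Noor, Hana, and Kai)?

840

This is an ordered selection of 4 from 7: P(7,4).
That gives 7 × 6 × 5 × 4 = 840.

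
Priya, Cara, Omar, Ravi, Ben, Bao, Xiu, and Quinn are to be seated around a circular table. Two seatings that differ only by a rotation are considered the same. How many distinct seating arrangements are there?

Fix one person's seat to break rotational symmetry; the remaining 7 people can be arranged in (7)! = 5040 ways.

5040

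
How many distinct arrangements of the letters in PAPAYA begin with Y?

10

With the first slot taken by Y, it remains to arrange the other 5 letters (PAPAA).
Those 5 letters have A appearing 3 times and P appearing twice, giving (5)!/(3!·2!) = 10.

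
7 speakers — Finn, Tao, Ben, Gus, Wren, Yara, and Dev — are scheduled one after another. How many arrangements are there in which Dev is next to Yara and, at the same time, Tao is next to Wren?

Treat {Dev,Yara} as one block (2 orders) and {Tao,Wren} as another (2 orders).
That leaves 5 units to arrange: 2 × 2 × 5! = 4 × 120 = 480.

480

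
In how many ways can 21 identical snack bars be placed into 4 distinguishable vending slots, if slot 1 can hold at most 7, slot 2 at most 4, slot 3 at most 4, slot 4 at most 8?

10

Without the upper bounds there are C(24,3) = 2024 ways to split 21 among 4 vending slots.
Subtract solutions that violate a single cap (substitute x_i' = x_i − (cap_i+1)): x_1 ≥ 8 gives C(16,3) = 560; x_2 ≥ 5 gives C(19,3) = 969; x_3 ≥ 5 gives C(19,3) = 969; x_4 ≥ 9 gives C(15,3) = 455. Together 2953.
Add back pairs where two caps are both exceeded: 165 + 165 + 35 + 364 + 120 + 120 = 969.
Subtract triples: 20 + 0 + 0 + 10 = 30.
By inclusion–exclusion the count is 2024 − 2953 + 969 − 30 = 10.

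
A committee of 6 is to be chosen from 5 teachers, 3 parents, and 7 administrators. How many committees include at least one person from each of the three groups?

Unrestricted: C(15,6) = 5005 ways to pick any 6 of the 15.
Subtract selections that omit an entire group: no teachers → C(10,6) = 210; no parents → C(12,6) = 924; no administrators → C(8,6) = 28.
Add back selections omitting two groups (i.e. drawn from a single group): C(5,6) + C(3,6) + C(7,6) = 7.
By inclusion–exclusion: 5005 − 1162 + 7 = 3850.

3850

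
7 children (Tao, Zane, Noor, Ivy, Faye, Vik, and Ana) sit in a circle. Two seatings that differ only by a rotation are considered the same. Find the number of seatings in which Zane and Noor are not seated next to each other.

Without the restriction there are (6)! = 720 seatings.
Those with Zane next to Noor: fuse the pair into one unit and seat 6 units around a circle — 2·(5)! = 240.
Subtracting, 720 − 240 = 480.

480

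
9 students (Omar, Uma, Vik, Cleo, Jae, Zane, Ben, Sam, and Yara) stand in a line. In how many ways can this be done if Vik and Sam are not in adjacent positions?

There are 9! = 362880 arrangements in all. If Vik and Sam are adjacent, merging them into one block gives 2·(8)! = 80640 arrangements.
Complementary counting: 362880 − 80640 = 282240.

282240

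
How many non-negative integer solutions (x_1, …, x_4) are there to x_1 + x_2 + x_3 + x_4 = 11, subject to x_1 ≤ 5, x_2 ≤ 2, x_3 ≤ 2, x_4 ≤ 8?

By stars and bars, unrestricted non-negative solutions to x_1+…+x_4 = 11 number C(11+3,3) = 364.
Subtract solutions that violate a single cap (substitute x_i' = x_i − (cap_i+1)): x_1 ≥ 6 gives C(8,3) = 56; x_2 ≥ 3 gives C(11,3) = 165; x_3 ≥ 3 gives C(11,3) = 165; x_4 ≥ 9 gives C(5,3) = 10. Together 396.
Add back pairs where two caps are both exceeded: 10 + 10 + 0 + 56 + 0 + 0 = 76.
By inclusion–exclusion the count is 364 − 396 + 76 = 44.

44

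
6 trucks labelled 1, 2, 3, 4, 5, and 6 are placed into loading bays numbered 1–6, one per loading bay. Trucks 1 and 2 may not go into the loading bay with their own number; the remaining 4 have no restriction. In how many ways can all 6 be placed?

Let Aᵢ (for i ∈ {1, 2}) be the placements that put truck i in its forbidden loading bay. Any j of these fix j positions, leaving (6−j)! ways to fill the rest, and there are C(2,j) ways to pick which j.
By inclusion–exclusion, the number of valid placements is Σ_{j=0}^{2} (−1)^j C(2,j)·(6−j)!.
Computing: 720 − 240 + 24 = 504.

504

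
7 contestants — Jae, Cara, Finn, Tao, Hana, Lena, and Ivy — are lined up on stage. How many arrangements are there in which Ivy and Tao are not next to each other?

3600

Of the 7! = 5040 arrangements, those with Ivy and Tao adjacent number 2 × 6! = 1440 (treat the pair as a block with 2 internal orders).
Complementary counting: 5040 − 1440 = 3600.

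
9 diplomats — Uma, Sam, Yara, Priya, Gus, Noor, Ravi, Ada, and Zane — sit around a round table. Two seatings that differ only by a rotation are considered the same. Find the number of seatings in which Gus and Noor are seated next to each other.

Treat {Gus, Noor} as one unit (2 internal orders) and seat the resulting 8 units around the table: (7)! circular arrangements.
So 2 × (7)! = 2 × 5040 = 10080.

10080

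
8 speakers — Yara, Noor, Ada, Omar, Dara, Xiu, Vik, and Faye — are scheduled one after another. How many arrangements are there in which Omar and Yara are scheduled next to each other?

Treat {Omar, Yara} as a single unit. There are 7 units to order, and the pair itself can be ordered 2 ways.
So the count is 2·(7)! = 10080.

10080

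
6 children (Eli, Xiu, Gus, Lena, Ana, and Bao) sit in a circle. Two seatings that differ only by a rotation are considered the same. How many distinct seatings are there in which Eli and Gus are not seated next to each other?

All circular seatings of 6 people number (5)! = 120.
Seatings with Eli beside Gus: treat them as a block with 2 internal orders, giving 2 × (4)! = 48.
Subtracting, 120 − 48 = 72.

72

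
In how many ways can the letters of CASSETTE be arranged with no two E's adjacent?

3780

Total arrangements of CASSETTE: 8!/(2!·2!·2!) = 5040.
If the two E's are adjacent, glue them into one block, leaving 7 items to arrange: (7)!/(2!·2!) = 1260 ways.
Hence 5040 − 1260 = 3780.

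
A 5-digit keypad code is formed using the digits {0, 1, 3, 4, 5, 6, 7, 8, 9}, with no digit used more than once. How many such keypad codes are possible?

This is a permutation of 5 out of 9: P(9,5) = 9!/4!.
9 × 8 × 7 × 6 × 5 = 15120.

15120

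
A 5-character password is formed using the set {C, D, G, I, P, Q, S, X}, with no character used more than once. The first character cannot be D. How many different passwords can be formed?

5880

The first character has 8−1 = 7 choices (anything except D).
The remaining 4 characters are filled from the other 7 symbols without repetition: 7 × 6 × 5 × 4 = 840.
Total: 7 × 840 = 5880.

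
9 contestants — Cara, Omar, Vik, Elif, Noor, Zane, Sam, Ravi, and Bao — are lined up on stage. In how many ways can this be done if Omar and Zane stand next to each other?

Treat {Omar, Zane} as a single unit. There are 8 units to order, and the pair itself can be ordered 2 ways.
That gives 2 × 8! = 2 × 40320 = 80640.

80640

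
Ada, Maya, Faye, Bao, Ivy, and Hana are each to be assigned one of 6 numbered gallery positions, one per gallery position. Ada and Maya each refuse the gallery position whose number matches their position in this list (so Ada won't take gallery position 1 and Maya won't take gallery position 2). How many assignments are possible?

Let Aᵢ (for i ∈ {1, 2}) be the placements that put person i in their forbidden gallery position. Any j of these fix j positions, leaving (6−j)! ways to fill the rest, and there are C(2,j) ways to pick which j.
By inclusion–exclusion, the number of valid placements is Σ_{j=0}^{2} (−1)^j C(2,j)·(6−j)!.
Computing: 720 − 240 + 24 = 504.

504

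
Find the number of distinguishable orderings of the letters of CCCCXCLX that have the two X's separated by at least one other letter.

126

Total arrangements of CCCCXCLX: 8!/(5!·2!) = 168.
Arrangements with the X's together: treat XX as one letter, giving (7)!/(5!) = 42.
Subtracting, 168 − 42 = 126 arrangements keep the X's apart.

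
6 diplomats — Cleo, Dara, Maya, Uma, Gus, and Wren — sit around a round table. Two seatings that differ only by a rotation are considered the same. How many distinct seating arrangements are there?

Seat Cleo anywhere (absorbing the rotational symmetry), then permute the other 5: (5)! = 120.

120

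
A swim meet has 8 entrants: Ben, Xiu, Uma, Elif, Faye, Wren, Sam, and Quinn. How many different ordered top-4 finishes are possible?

There are 8 choices for 1st place, 7 for 2nd, and so on down to 5 for position 4.
That gives 8 × 7 × 6 × 5 = 1680.

1680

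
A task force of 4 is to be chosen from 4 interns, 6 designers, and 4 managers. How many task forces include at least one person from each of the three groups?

With no constraint there are C(14,4) = 1001 possible selections.
Selections missing a whole group: no interns → C(10,4) = 210; no designers → C(8,4) = 70; no managers → C(10,4) = 210.
Add back selections omitting two groups (i.e. drawn from a single group): C(4,4) + C(6,4) + C(4,4) = 17.
By inclusion–exclusion: 1001 − 490 + 17 = 528.

528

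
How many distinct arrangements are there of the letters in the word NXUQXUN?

630

NXUQXUN has 7 letters with N appearing twice, U appearing twice, and X appearing twice.
Dividing 7! = 5040 by 2!·2!·2! = 8 for the repeated letters gives 630.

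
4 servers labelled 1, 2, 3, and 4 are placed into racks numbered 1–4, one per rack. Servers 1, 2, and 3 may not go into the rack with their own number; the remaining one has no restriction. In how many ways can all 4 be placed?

11

Let Aᵢ (for i ∈ {1, 2, 3}) be the placements that put server i in its forbidden rack. Any j of these fix j positions, leaving (4−j)! ways to fill the rest, and there are C(3,j) ways to pick which j.
By inclusion–exclusion, the number of valid placements is Σ_{j=0}^{3} (−1)^j C(3,j)·(4−j)!.
Computing: 24 − 18 + 6 − 1 = 11.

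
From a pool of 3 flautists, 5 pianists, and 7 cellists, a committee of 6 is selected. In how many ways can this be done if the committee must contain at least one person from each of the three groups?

Total 6-person selections from all 15: C(15,6) = 5005.
Selections missing a whole group: no flautists → C(12,6) = 924; no pianists → C(10,6) = 210; no cellists → C(8,6) = 28.
Add back selections omitting two groups (i.e. drawn from a single group): C(3,6) + C(5,6) + C(7,6) = 7.
By inclusion–exclusion: 5005 − 1162 + 7 = 3850.

3850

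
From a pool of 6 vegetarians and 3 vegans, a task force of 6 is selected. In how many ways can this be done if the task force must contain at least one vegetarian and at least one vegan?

83

Total 6-person selections from all 9: C(9,6) = 84.
Subtract selections that omit an entire group: no vegetarians → C(3,6) = 0; no vegans → C(6,6) = 1.
Both groups omitted at once is impossible, so 84 − 1 = 83.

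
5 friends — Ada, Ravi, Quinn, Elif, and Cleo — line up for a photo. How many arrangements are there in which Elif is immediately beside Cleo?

48

Glue Elif and Cleo into one block (2 internal orders), leaving 4 units to arrange in a row.
That gives 2 × 4! = 2 × 24 = 48.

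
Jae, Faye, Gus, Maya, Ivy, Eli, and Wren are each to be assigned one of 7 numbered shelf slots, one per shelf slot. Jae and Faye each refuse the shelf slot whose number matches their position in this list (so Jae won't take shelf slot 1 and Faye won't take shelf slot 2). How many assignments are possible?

Let Aᵢ (for i ∈ {1, 2}) be the placements that put person i in their forbidden shelf slot. Any j of these fix j positions, leaving (7−j)! ways to fill the rest, and there are C(2,j) ways to pick which j.
By inclusion–exclusion, the number of valid placements is Σ_{j=0}^{2} (−1)^j C(2,j)·(7−j)!.
Computing: 5040 − 1440 + 120 = 3720.

3720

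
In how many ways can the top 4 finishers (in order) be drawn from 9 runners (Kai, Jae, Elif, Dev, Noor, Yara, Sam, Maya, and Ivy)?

This is an ordered selection of 4 from 9: P(9,4).
That gives 9 × 8 × 7 × 6 = 3024.

3024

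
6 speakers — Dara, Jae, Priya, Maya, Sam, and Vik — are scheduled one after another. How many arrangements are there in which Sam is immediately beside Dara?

Treat {Sam, Dara} as a single unit. There are 5 units to order, and the pair itself can be ordered 2 ways.
So the count is 2·(5)! = 240.

240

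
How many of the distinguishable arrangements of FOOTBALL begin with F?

With the first slot taken by F, it remains to arrange the other 7 letters (OOTBALL).
Those 7 letters have L appearing twice and O appearing twice, giving (7)!/(2!·2!) = 1260.

1260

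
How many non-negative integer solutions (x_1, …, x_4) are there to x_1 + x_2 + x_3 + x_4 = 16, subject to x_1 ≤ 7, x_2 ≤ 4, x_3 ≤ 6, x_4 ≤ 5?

Ignoring the caps, the number of non-negative solutions to x_1+…+x_4 = 16 is C(19,3) = 969.
Subtract solutions that violate a single cap (substitute x_i' = x_i − (cap_i+1)): x_1 ≥ 8 gives C(11,3) = 165; x_2 ≥ 5 gives C(14,3) = 364; x_3 ≥ 7 gives C(12,3) = 220; x_4 ≥ 6 gives C(13,3) = 286. Together 1035.
Add back pairs where two caps are both exceeded: 20 + 4 + 10 + 35 + 56 + 20 = 145.
By inclusion–exclusion the count is 969 − 1035 + 145 = 79.

79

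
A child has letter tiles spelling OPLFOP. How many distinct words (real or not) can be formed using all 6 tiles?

180

The 6 letters of OPLFOP have repeats: O appearing twice and P appearing twice.
So there are 6! / (2!·2!) = 180 distinguishable arrangements.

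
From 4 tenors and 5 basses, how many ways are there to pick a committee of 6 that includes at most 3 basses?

Split by how many basses are chosen (0 through 3).
Sum: C(5,0)·C(4,6) + C(5,1)·C(4,5) + C(5,2)·C(4,4) + C(5,3)·C(4,3) = 0 + 0 + 10 + 40 = 50.

50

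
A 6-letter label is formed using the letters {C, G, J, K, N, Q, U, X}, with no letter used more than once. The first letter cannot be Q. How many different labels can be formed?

The first letter has 8−1 = 7 choices (anything except Q).
The remaining 5 letters are filled from the other 7 symbols without repetition: 7 × 6 × 5 × 4 × 3 = 2520.
Total: 7 × 2520 = 17640.

17640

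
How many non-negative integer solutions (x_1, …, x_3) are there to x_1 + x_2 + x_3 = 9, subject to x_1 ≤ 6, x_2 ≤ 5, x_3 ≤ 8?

Without the upper bounds there are C(11,2) = 55 ways to split 9 among 3 variables.
Subtract solutions that violate a single cap (substitute x_i' = x_i − (cap_i+1)): x_1 ≥ 7 gives C(4,2) = 6; x_2 ≥ 6 gives C(5,2) = 10; x_3 ≥ 9 gives C(2,2) = 1. Together 17.
No two caps can be exceeded simultaneously, so the pair terms are all 0.
By inclusion–exclusion the count is 55 − 17 + 0 = 38.

38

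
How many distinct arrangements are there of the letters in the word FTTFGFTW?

FTTFGFTW has 8 letters with F appearing 3 times and T appearing 3 times.
The number of distinct arrangements is 8!/(3!·3!) = 40320/36 = 1120.

1120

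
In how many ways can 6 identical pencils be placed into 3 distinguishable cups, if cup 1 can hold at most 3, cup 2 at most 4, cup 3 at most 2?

Ignoring the caps, the number of non-negative solutions to x_1+…+x_3 = 6 is C(8,2) = 28.
Subtract solutions that violate a single cap (substitute x_i' = x_i − (cap_i+1)): x_1 ≥ 4 gives C(4,2) = 6; x_2 ≥ 5 gives C(3,2) = 3; x_3 ≥ 3 gives C(5,2) = 10. Together 19.
No two caps can be exceeded simultaneously, so the pair terms are all 0.
By inclusion–exclusion the count is 28 − 19 + 0 = 9.

9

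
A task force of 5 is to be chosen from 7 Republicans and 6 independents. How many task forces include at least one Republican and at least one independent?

Total 5-person selections from all 13: C(13,5) = 1287.
Selections missing a whole group: no Republicans → C(6,5) = 6; no independents → C(7,5) = 21.
Both groups omitted at once is impossible, so 1287 − 27 = 1260.

1260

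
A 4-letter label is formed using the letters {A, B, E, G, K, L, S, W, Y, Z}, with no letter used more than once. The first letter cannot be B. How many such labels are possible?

The first letter has 10−1 = 9 choices (anything except B).
The remaining 3 letters are filled from the other 9 symbols without repetition: 9 × 8 × 7 = 504.
Total: 9 × 504 = 4536.

4536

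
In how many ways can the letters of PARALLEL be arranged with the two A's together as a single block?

840

Treat the 2 copies of A as a single block. The multiset to arrange is then {AA, E, L, L, L, P, R}, 7 items in all.
That gives (7)!/(3!) = 840 arrangements.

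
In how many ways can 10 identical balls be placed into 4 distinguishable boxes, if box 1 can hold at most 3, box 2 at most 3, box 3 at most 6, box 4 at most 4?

60

Ignoring the caps, the number of non-negative solutions to x_1+…+x_4 = 10 is C(13,3) = 286.
Subtract solutions that violate a single cap (substitute x_i' = x_i − (cap_i+1)): x_1 ≥ 4 gives C(9,3) = 84; x_2 ≥ 4 gives C(9,3) = 84; x_3 ≥ 7 gives C(6,3) = 20; x_4 ≥ 5 gives C(8,3) = 56. Together 244.
Add back pairs where two caps are both exceeded: 10 + 0 + 4 + 0 + 4 + 0 = 18.
By inclusion–exclusion the count is 286 − 244 + 18 = 60.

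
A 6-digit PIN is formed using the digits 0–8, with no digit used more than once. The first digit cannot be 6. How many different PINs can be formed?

The first digit has 9−1 = 8 choices (anything except 6).
The remaining 5 digits are filled from the other 8 symbols without repetition: 8 × 7 × 6 × 5 × 4 = 6720.
Total: 8 × 6720 = 53760.

53760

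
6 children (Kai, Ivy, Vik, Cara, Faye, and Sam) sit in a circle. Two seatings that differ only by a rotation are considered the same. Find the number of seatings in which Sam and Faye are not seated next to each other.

72

All circular seatings of 6 people number (5)! = 120.
Seatings with Sam beside Faye: treat them as a block with 2 internal orders, giving 2 × (4)! = 48.
Subtracting, 120 − 48 = 72.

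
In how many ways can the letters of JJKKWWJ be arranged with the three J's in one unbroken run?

30

Treat the 3 copies of J as a single block. The multiset to arrange is then {JJJ, K, K, W, W}, 5 items in all.
That gives (5)!/(2!·2!) = 30 arrangements.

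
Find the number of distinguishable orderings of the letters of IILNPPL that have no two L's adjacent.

450

Total arrangements of IILNPPL: 7!/(2!·2!·2!) = 630.
If the two L's are adjacent, glue them into one block, leaving 6 items to arrange: (6)!/(2!·2!) = 180 ways.
Subtracting, 630 − 180 = 450 arrangements keep the L's apart.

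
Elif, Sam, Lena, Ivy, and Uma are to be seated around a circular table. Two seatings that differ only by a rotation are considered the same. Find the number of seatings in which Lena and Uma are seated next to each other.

12

Treat {Lena, Uma} as one unit (2 internal orders) and seat the resulting 4 units around the table: (3)! circular arrangements.
So 2 × (3)! = 2 × 6 = 12.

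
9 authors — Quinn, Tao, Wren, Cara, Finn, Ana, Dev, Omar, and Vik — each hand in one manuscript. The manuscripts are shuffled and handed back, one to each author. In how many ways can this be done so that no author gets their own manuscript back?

133496

Let Aᵢ be the assignments in which author i gets their own manuscript. We want the size of the complement of A₁∪…∪A_9.
By inclusion–exclusion this is Σ_{j=0}^{9} (−1)^j C(9,j)·(9−j)!.
Computing: 362880 − 362880 + 181440 − 60480 + 15120 − 3024 + 504 − 72 + 9 − 1 = 133496.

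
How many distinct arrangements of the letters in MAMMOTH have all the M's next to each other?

120

Treat the 3 copies of M as a single block. The multiset to arrange is then {MMM, A, H, O, T}, 5 items in all.
All 5 items are distinct, so there are (5)! = 120 arrangements.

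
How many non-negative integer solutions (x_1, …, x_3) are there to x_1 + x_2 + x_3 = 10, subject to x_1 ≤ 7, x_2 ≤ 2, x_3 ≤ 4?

9

Ignoring the caps, the number of non-negative solutions to x_1+…+x_3 = 10 is C(12,2) = 66.
Subtract solutions that violate a single cap (substitute x_i' = x_i − (cap_i+1)): x_1 ≥ 8 gives C(4,2) = 6; x_2 ≥ 3 gives C(9,2) = 36; x_3 ≥ 5 gives C(7,2) = 21. Together 63.
Add back pairs where two caps are both exceeded: 0 + 0 + 6 = 6.
By inclusion–exclusion the count is 66 − 63 + 6 = 9.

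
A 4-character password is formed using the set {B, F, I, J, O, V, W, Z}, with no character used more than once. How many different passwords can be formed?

1680

With no repetition, fill the 4 characters in order: 8 choices, then 7, down to 5.
That product is 8 × 7 × 6 × 5 = 1680.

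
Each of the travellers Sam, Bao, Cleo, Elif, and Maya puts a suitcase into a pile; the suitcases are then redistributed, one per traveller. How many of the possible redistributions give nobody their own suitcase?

44

This is the derangement count D_5: permutations of 5 items with no fixed point.
By inclusion–exclusion this is Σ_{j=0}^{5} (−1)^j C(5,j)·(5−j)!.
Computing: 120 − 120 + 60 − 20 + 5 − 1 = 44.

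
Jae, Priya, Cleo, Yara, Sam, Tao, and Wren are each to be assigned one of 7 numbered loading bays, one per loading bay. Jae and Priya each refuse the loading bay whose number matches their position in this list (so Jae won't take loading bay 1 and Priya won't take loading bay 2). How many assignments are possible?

Let Aᵢ (for i ∈ {1, 2}) be the placements that put person i in their forbidden loading bay. Any j of these fix j positions, leaving (7−j)! ways to fill the rest, and there are C(2,j) ways to pick which j.
By inclusion–exclusion, the number of valid placements is Σ_{j=0}^{2} (−1)^j C(2,j)·(7−j)!.
Computing: 5040 − 1440 + 120 = 3720.

3720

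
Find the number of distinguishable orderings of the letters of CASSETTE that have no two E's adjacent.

3780

Total arrangements of CASSETTE: 8!/(2!·2!·2!) = 5040.
If the two E's are adjacent, glue them into one block, leaving 7 items to arrange: (7)!/(2!·2!) = 1260 ways.
Hence 5040 − 1260 = 3780.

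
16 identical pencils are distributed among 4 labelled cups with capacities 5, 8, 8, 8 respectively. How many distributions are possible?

Without the upper bounds there are C(19,3) = 969 ways to split 16 among 4 cups.
Subtract solutions that violate a single cap (substitute x_i' = x_i − (cap_i+1)): x_1 ≥ 6 gives C(13,3) = 286; x_2 ≥ 9 gives C(10,3) = 120; x_3 ≥ 9 gives C(10,3) = 120; x_4 ≥ 9 gives C(10,3) = 120. Together 646.
Add back pairs where two caps are both exceeded: 4 + 4 + 4 + 0 + 0 + 0 = 12.
By inclusion–exclusion the count is 969 − 646 + 12 = 335.

335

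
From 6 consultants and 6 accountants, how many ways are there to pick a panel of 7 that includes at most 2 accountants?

Split by how many accountants are chosen (0 through 2).
Sum: C(6,0)·C(6,7) + C(6,1)·C(6,6) + C(6,2)·C(6,5) = 0 + 6 + 90 = 96.

96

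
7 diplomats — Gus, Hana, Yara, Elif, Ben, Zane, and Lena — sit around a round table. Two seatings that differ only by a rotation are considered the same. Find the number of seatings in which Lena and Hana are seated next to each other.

240

Glue Lena and Hana into a block (2 internal orders). Seating 6 units around a circle gives (5)! arrangements.
So 2 × (5)! = 2 × 120 = 240.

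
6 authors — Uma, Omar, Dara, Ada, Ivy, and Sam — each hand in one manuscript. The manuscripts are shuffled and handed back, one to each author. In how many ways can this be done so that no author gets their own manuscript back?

265

This is the derangement count D_6: permutations of 6 items with no fixed point.
By inclusion–exclusion this is Σ_{j=0}^{6} (−1)^j C(6,j)·(6−j)!.
Computing: 720 − 720 + 360 − 120 + 30 − 6 + 1 = 265.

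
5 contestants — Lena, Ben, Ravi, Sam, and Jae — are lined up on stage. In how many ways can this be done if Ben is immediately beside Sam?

48

Glue Ben and Sam into one block (2 internal orders), leaving 4 units to arrange in a row.
So the count is 2·(4)! = 48.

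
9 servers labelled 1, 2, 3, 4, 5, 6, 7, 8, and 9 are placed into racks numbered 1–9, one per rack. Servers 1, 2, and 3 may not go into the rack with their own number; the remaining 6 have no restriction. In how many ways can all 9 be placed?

Let Aᵢ (for i ∈ {1, 2, 3}) be the placements that put server i in its forbidden rack. Any j of these fix j positions, leaving (9−j)! ways to fill the rest, and there are C(3,j) ways to pick which j.
By inclusion–exclusion, the number of valid placements is Σ_{j=0}^{3} (−1)^j C(3,j)·(9−j)!.
Computing: 362880 − 120960 + 15120 − 720 = 256320.

256320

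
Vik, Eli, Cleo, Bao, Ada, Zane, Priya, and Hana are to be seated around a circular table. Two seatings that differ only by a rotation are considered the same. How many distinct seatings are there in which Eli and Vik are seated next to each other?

1440

Treat {Eli, Vik} as one unit (2 internal orders) and seat the resulting 7 units around the table: (6)! circular arrangements.
So 2 × (6)! = 2 × 720 = 1440.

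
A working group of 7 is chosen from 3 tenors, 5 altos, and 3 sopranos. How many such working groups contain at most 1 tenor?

92

Split by how many tenors are chosen (0 through 1).
Sum: C(3,0)·C(8,7) + C(3,1)·C(8,6) = 8 + 84 = 92.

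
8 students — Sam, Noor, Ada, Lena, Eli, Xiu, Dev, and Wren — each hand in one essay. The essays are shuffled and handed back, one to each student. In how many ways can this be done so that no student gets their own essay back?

14833

This is the derangement count D_8: permutations of 8 items with no fixed point.
By inclusion–exclusion this is Σ_{j=0}^{8} (−1)^j C(8,j)·(8−j)!.
Computing: 40320 − 40320 + 20160 − 6720 + 1680 − 336 + 56 − 8 + 1 = 14833.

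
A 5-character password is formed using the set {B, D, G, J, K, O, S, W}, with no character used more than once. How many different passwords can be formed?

6720

With no repetition, fill the 5 characters in order: 8 choices, then 7, down to 4.
8 × 7 × 6 × 5 × 4 = 6720.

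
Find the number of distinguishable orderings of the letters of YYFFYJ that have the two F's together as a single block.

Treat the 2 copies of F as a single block. The multiset to arrange is then {FF, J, Y, Y, Y}, 5 items in all.
That gives (5)!/(3!) = 20 arrangements.

20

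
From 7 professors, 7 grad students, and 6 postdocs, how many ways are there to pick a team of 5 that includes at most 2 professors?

Split by how many professors are chosen (0 through 2).
Sum: C(7,0)·C(13,5) + C(7,1)·C(13,4) + C(7,2)·C(13,3) = 1287 + 5005 + 6006 = 12298.

12298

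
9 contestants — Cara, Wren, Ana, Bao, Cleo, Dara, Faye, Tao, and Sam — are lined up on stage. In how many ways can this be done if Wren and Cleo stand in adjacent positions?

80640

Treat {Wren, Cleo} as a single unit. There are 8 units to order, and the pair itself can be ordered 2 ways.
That gives 2 × 8! = 2 × 40320 = 80640.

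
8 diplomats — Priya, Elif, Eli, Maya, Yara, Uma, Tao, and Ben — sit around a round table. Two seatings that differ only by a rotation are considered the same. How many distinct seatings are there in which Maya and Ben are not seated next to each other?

3600

All circular seatings of 8 people number (7)! = 5040.
Seatings with Maya beside Ben: treat them as a block with 2 internal orders, giving 2 × (6)! = 1440.
Subtracting, 5040 − 1440 = 3600.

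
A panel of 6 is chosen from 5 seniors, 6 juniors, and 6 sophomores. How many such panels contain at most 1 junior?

Split by how many juniors are chosen (0 through 1).
Sum: C(6,0)·C(11,6) + C(6,1)·C(11,5) = 462 + 2772 = 3234.

3234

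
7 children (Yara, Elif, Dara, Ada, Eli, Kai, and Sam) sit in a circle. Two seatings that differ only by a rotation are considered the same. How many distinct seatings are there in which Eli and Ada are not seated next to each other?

Without the restriction there are (6)! = 720 seatings.
Those with Eli next to Ada: fuse the pair into one unit and seat 6 units around a circle — 2·(5)! = 240.
Subtracting, 720 − 240 = 480.

480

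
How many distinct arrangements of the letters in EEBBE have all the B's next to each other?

Treat the 2 copies of B as a single block. The multiset to arrange is then {BB, E, E, E}, 4 items in all.
That gives (4)!/(3!) = 4 arrangements.

4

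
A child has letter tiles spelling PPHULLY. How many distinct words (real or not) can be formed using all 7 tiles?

1260

PPHULLY has 7 letters with L appearing twice and P appearing twice.
So there are 7! / (2!·2!) = 1260 distinguishable arrangements.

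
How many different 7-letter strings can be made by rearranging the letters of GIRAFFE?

2520

Letter multiplicities in GIRAFFE: A×1, E×1, F×2, G×1, I×1, R×1.
Dividing 7! = 5040 by 2! = 2 for the repeated letters gives 2520.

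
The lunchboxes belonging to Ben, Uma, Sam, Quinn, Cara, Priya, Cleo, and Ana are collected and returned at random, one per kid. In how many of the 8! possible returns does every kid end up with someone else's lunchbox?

14833

Let Aᵢ be the assignments in which kid i gets their own lunchbox. We want the size of the complement of A₁∪…∪A_8.
By inclusion–exclusion this is Σ_{j=0}^{8} (−1)^j C(8,j)·(8−j)!.
Computing: 40320 − 40320 + 20160 − 6720 + 1680 − 336 + 56 − 8 + 1 = 14833.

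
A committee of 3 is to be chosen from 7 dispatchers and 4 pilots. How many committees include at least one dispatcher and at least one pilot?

126

Total 3-person selections from all 11: C(11,3) = 165.
Subtract selections that omit an entire group: no dispatchers → C(4,3) = 4; no pilots → C(7,3) = 35.
Both groups omitted at once is impossible, so 165 − 39 = 126.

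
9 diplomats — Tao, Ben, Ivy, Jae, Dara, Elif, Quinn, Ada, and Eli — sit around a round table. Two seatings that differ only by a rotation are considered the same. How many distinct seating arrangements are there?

Fix one person's seat to break rotational symmetry; the remaining 8 people can be arranged in (8)! = 40320 ways.

40320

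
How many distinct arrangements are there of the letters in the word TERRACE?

Letter multiplicities in TERRACE: A×1, C×1, E×2, R×2, T×1.
Dividing 7! = 5040 by 2!·2! = 4 for the repeated letters gives 1260.

1260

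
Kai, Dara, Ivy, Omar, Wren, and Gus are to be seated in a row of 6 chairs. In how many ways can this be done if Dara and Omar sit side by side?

Treat {Dara, Omar} as a single unit. There are 5 units to order, and the pair itself can be ordered 2 ways.
That gives 2 × 5! = 2 × 120 = 240.

240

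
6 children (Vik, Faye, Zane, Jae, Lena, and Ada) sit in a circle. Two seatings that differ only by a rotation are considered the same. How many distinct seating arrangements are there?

Seat Vik anywhere (absorbing the rotational symmetry), then permute the other 5: (5)! = 120.

120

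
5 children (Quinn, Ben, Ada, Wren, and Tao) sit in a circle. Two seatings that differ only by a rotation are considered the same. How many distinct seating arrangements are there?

24

Seat Quinn anywhere (absorbing the rotational symmetry), then permute the other 4: (4)! = 24.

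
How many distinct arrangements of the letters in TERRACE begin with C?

180

With the first slot taken by C, it remains to arrange the other 6 letters (TERRAE).
Those 6 letters have E appearing twice and R appearing twice, giving (6)!/(2!·2!) = 180.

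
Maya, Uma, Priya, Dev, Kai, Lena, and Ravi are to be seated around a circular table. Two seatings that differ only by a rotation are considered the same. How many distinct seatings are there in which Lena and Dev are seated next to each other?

Glue Lena and Dev into a block (2 internal orders). Seating 6 units around a circle gives (5)! arrangements.
So 2 × (5)! = 2 × 120 = 240.

240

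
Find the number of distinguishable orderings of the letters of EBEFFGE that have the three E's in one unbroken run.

Treat the 3 copies of E as a single block. The multiset to arrange is then {EEE, B, F, F, G}, 5 items in all.
That gives (5)!/(2!) = 60 arrangements.

60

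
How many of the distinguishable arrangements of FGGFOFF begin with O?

Fix O in the first position and arrange the remaining 6 letters.
Those 6 letters have F appearing 4 times and G appearing twice, giving (6)!/(4!·2!) = 15.

15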